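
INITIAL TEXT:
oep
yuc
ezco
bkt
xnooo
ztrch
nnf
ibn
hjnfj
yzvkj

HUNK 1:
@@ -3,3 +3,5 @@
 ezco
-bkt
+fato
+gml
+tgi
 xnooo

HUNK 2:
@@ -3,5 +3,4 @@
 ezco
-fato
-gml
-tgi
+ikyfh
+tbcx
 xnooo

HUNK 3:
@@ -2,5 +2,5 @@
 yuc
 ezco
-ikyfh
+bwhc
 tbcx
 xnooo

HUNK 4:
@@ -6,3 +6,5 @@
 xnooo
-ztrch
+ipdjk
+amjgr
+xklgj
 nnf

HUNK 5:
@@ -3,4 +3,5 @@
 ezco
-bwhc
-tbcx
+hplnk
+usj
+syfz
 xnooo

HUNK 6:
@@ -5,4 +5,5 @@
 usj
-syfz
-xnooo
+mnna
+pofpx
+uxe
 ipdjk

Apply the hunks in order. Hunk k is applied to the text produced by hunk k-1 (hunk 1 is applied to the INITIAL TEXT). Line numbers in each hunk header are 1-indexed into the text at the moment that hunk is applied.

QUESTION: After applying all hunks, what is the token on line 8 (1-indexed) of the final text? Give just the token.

Answer: uxe

Derivation:
Hunk 1: at line 3 remove [bkt] add [fato,gml,tgi] -> 12 lines: oep yuc ezco fato gml tgi xnooo ztrch nnf ibn hjnfj yzvkj
Hunk 2: at line 3 remove [fato,gml,tgi] add [ikyfh,tbcx] -> 11 lines: oep yuc ezco ikyfh tbcx xnooo ztrch nnf ibn hjnfj yzvkj
Hunk 3: at line 2 remove [ikyfh] add [bwhc] -> 11 lines: oep yuc ezco bwhc tbcx xnooo ztrch nnf ibn hjnfj yzvkj
Hunk 4: at line 6 remove [ztrch] add [ipdjk,amjgr,xklgj] -> 13 lines: oep yuc ezco bwhc tbcx xnooo ipdjk amjgr xklgj nnf ibn hjnfj yzvkj
Hunk 5: at line 3 remove [bwhc,tbcx] add [hplnk,usj,syfz] -> 14 lines: oep yuc ezco hplnk usj syfz xnooo ipdjk amjgr xklgj nnf ibn hjnfj yzvkj
Hunk 6: at line 5 remove [syfz,xnooo] add [mnna,pofpx,uxe] -> 15 lines: oep yuc ezco hplnk usj mnna pofpx uxe ipdjk amjgr xklgj nnf ibn hjnfj yzvkj
Final line 8: uxe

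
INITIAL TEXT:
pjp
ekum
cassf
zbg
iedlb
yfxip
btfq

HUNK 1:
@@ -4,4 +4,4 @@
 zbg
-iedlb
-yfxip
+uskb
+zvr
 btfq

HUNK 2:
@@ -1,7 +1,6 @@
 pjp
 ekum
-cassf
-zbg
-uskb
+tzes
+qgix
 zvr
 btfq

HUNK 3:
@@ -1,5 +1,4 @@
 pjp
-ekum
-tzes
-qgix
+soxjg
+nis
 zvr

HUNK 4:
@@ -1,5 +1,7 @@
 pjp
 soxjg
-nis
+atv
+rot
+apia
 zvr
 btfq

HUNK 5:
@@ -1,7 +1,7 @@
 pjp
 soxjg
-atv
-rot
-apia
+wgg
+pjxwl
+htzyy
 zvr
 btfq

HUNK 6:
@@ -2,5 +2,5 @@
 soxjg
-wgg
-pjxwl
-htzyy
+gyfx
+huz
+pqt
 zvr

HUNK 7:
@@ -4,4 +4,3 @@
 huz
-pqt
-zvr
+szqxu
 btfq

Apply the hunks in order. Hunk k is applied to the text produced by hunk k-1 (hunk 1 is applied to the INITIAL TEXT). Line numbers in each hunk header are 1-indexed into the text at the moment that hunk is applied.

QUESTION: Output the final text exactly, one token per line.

Hunk 1: at line 4 remove [iedlb,yfxip] add [uskb,zvr] -> 7 lines: pjp ekum cassf zbg uskb zvr btfq
Hunk 2: at line 1 remove [cassf,zbg,uskb] add [tzes,qgix] -> 6 lines: pjp ekum tzes qgix zvr btfq
Hunk 3: at line 1 remove [ekum,tzes,qgix] add [soxjg,nis] -> 5 lines: pjp soxjg nis zvr btfq
Hunk 4: at line 1 remove [nis] add [atv,rot,apia] -> 7 lines: pjp soxjg atv rot apia zvr btfq
Hunk 5: at line 1 remove [atv,rot,apia] add [wgg,pjxwl,htzyy] -> 7 lines: pjp soxjg wgg pjxwl htzyy zvr btfq
Hunk 6: at line 2 remove [wgg,pjxwl,htzyy] add [gyfx,huz,pqt] -> 7 lines: pjp soxjg gyfx huz pqt zvr btfq
Hunk 7: at line 4 remove [pqt,zvr] add [szqxu] -> 6 lines: pjp soxjg gyfx huz szqxu btfq

Answer: pjp
soxjg
gyfx
huz
szqxu
btfq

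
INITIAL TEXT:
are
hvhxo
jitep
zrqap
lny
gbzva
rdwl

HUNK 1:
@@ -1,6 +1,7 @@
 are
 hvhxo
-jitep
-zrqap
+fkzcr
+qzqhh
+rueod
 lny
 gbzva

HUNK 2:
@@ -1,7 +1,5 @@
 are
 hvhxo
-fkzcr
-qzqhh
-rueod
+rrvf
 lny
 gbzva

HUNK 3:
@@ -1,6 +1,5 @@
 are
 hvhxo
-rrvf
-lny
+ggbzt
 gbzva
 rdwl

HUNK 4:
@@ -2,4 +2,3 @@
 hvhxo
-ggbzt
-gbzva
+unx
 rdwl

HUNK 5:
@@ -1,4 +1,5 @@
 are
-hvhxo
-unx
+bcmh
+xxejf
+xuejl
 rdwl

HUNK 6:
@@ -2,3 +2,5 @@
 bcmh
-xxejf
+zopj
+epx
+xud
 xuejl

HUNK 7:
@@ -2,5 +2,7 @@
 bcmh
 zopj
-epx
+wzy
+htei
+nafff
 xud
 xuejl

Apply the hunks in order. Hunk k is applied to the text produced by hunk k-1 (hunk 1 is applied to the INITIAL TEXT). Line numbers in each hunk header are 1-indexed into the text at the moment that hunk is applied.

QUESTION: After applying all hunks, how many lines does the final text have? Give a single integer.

Answer: 9

Derivation:
Hunk 1: at line 1 remove [jitep,zrqap] add [fkzcr,qzqhh,rueod] -> 8 lines: are hvhxo fkzcr qzqhh rueod lny gbzva rdwl
Hunk 2: at line 1 remove [fkzcr,qzqhh,rueod] add [rrvf] -> 6 lines: are hvhxo rrvf lny gbzva rdwl
Hunk 3: at line 1 remove [rrvf,lny] add [ggbzt] -> 5 lines: are hvhxo ggbzt gbzva rdwl
Hunk 4: at line 2 remove [ggbzt,gbzva] add [unx] -> 4 lines: are hvhxo unx rdwl
Hunk 5: at line 1 remove [hvhxo,unx] add [bcmh,xxejf,xuejl] -> 5 lines: are bcmh xxejf xuejl rdwl
Hunk 6: at line 2 remove [xxejf] add [zopj,epx,xud] -> 7 lines: are bcmh zopj epx xud xuejl rdwl
Hunk 7: at line 2 remove [epx] add [wzy,htei,nafff] -> 9 lines: are bcmh zopj wzy htei nafff xud xuejl rdwl
Final line count: 9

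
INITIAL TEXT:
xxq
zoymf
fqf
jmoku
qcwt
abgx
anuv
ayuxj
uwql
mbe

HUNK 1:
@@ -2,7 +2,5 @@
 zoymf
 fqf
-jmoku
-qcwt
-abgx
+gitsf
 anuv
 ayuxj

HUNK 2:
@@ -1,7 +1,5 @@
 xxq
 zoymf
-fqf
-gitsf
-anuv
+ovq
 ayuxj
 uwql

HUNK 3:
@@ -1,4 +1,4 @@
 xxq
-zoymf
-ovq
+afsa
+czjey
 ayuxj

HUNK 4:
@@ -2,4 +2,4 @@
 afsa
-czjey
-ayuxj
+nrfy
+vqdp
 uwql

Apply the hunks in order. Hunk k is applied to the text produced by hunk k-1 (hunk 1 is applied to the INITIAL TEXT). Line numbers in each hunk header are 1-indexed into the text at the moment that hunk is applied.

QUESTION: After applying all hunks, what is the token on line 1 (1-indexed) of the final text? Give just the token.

Answer: xxq

Derivation:
Hunk 1: at line 2 remove [jmoku,qcwt,abgx] add [gitsf] -> 8 lines: xxq zoymf fqf gitsf anuv ayuxj uwql mbe
Hunk 2: at line 1 remove [fqf,gitsf,anuv] add [ovq] -> 6 lines: xxq zoymf ovq ayuxj uwql mbe
Hunk 3: at line 1 remove [zoymf,ovq] add [afsa,czjey] -> 6 lines: xxq afsa czjey ayuxj uwql mbe
Hunk 4: at line 2 remove [czjey,ayuxj] add [nrfy,vqdp] -> 6 lines: xxq afsa nrfy vqdp uwql mbe
Final line 1: xxq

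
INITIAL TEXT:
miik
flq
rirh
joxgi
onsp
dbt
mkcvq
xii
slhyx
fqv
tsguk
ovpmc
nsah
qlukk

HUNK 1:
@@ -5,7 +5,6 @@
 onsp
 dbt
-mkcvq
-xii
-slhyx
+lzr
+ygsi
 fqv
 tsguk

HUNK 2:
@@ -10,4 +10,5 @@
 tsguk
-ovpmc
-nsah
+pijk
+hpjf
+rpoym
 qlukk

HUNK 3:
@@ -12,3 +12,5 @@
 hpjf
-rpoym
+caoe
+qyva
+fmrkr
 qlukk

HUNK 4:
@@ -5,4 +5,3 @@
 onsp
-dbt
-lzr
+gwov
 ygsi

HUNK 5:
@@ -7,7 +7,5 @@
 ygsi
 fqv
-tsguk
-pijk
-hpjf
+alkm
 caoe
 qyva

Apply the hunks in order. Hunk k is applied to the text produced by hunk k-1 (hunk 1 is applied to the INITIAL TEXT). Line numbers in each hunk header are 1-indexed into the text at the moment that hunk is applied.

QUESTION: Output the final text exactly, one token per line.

Hunk 1: at line 5 remove [mkcvq,xii,slhyx] add [lzr,ygsi] -> 13 lines: miik flq rirh joxgi onsp dbt lzr ygsi fqv tsguk ovpmc nsah qlukk
Hunk 2: at line 10 remove [ovpmc,nsah] add [pijk,hpjf,rpoym] -> 14 lines: miik flq rirh joxgi onsp dbt lzr ygsi fqv tsguk pijk hpjf rpoym qlukk
Hunk 3: at line 12 remove [rpoym] add [caoe,qyva,fmrkr] -> 16 lines: miik flq rirh joxgi onsp dbt lzr ygsi fqv tsguk pijk hpjf caoe qyva fmrkr qlukk
Hunk 4: at line 5 remove [dbt,lzr] add [gwov] -> 15 lines: miik flq rirh joxgi onsp gwov ygsi fqv tsguk pijk hpjf caoe qyva fmrkr qlukk
Hunk 5: at line 7 remove [tsguk,pijk,hpjf] add [alkm] -> 13 lines: miik flq rirh joxgi onsp gwov ygsi fqv alkm caoe qyva fmrkr qlukk

Answer: miik
flq
rirh
joxgi
onsp
gwov
ygsi
fqv
alkm
caoe
qyva
fmrkr
qlukk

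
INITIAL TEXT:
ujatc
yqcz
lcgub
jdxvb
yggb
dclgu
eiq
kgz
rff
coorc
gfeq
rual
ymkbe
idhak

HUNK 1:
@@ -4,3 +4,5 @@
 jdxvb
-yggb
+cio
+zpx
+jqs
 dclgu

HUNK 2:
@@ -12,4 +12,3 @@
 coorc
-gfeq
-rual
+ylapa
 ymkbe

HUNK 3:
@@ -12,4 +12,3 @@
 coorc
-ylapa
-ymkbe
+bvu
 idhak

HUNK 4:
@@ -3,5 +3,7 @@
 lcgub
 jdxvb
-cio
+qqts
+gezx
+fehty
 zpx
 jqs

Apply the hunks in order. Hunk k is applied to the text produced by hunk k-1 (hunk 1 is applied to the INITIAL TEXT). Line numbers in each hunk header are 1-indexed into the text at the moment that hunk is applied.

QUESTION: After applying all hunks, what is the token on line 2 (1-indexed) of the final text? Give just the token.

Hunk 1: at line 4 remove [yggb] add [cio,zpx,jqs] -> 16 lines: ujatc yqcz lcgub jdxvb cio zpx jqs dclgu eiq kgz rff coorc gfeq rual ymkbe idhak
Hunk 2: at line 12 remove [gfeq,rual] add [ylapa] -> 15 lines: ujatc yqcz lcgub jdxvb cio zpx jqs dclgu eiq kgz rff coorc ylapa ymkbe idhak
Hunk 3: at line 12 remove [ylapa,ymkbe] add [bvu] -> 14 lines: ujatc yqcz lcgub jdxvb cio zpx jqs dclgu eiq kgz rff coorc bvu idhak
Hunk 4: at line 3 remove [cio] add [qqts,gezx,fehty] -> 16 lines: ujatc yqcz lcgub jdxvb qqts gezx fehty zpx jqs dclgu eiq kgz rff coorc bvu idhak
Final line 2: yqcz

Answer: yqcz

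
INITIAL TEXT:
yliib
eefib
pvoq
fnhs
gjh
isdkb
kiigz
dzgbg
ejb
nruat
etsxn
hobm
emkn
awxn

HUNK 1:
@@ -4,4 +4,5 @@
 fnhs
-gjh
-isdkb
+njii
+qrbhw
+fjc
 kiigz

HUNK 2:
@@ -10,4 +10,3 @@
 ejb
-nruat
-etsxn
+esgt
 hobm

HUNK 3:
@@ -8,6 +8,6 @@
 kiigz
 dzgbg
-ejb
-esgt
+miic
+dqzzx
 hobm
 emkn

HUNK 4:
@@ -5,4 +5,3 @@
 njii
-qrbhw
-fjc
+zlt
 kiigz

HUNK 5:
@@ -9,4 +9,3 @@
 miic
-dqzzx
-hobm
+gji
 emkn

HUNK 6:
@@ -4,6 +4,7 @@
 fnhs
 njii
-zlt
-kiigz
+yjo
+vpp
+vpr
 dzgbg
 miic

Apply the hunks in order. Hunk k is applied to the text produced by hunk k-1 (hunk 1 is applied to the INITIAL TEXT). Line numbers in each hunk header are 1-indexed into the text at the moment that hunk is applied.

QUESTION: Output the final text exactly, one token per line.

Answer: yliib
eefib
pvoq
fnhs
njii
yjo
vpp
vpr
dzgbg
miic
gji
emkn
awxn

Derivation:
Hunk 1: at line 4 remove [gjh,isdkb] add [njii,qrbhw,fjc] -> 15 lines: yliib eefib pvoq fnhs njii qrbhw fjc kiigz dzgbg ejb nruat etsxn hobm emkn awxn
Hunk 2: at line 10 remove [nruat,etsxn] add [esgt] -> 14 lines: yliib eefib pvoq fnhs njii qrbhw fjc kiigz dzgbg ejb esgt hobm emkn awxn
Hunk 3: at line 8 remove [ejb,esgt] add [miic,dqzzx] -> 14 lines: yliib eefib pvoq fnhs njii qrbhw fjc kiigz dzgbg miic dqzzx hobm emkn awxn
Hunk 4: at line 5 remove [qrbhw,fjc] add [zlt] -> 13 lines: yliib eefib pvoq fnhs njii zlt kiigz dzgbg miic dqzzx hobm emkn awxn
Hunk 5: at line 9 remove [dqzzx,hobm] add [gji] -> 12 lines: yliib eefib pvoq fnhs njii zlt kiigz dzgbg miic gji emkn awxn
Hunk 6: at line 4 remove [zlt,kiigz] add [yjo,vpp,vpr] -> 13 lines: yliib eefib pvoq fnhs njii yjo vpp vpr dzgbg miic gji emkn awxn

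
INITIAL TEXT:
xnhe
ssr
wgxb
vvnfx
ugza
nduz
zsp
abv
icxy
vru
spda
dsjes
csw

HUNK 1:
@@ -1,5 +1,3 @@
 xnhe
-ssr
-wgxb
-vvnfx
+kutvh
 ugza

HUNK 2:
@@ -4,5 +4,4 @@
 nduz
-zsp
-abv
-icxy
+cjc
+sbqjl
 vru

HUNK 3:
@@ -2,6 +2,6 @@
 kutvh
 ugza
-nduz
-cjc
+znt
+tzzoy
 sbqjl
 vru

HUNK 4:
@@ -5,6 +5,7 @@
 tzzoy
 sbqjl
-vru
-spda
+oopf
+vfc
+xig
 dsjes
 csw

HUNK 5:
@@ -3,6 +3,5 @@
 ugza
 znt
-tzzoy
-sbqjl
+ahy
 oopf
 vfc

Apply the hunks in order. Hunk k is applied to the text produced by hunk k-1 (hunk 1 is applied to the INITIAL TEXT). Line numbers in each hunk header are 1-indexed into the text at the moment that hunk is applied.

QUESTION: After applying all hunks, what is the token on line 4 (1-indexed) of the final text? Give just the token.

Hunk 1: at line 1 remove [ssr,wgxb,vvnfx] add [kutvh] -> 11 lines: xnhe kutvh ugza nduz zsp abv icxy vru spda dsjes csw
Hunk 2: at line 4 remove [zsp,abv,icxy] add [cjc,sbqjl] -> 10 lines: xnhe kutvh ugza nduz cjc sbqjl vru spda dsjes csw
Hunk 3: at line 2 remove [nduz,cjc] add [znt,tzzoy] -> 10 lines: xnhe kutvh ugza znt tzzoy sbqjl vru spda dsjes csw
Hunk 4: at line 5 remove [vru,spda] add [oopf,vfc,xig] -> 11 lines: xnhe kutvh ugza znt tzzoy sbqjl oopf vfc xig dsjes csw
Hunk 5: at line 3 remove [tzzoy,sbqjl] add [ahy] -> 10 lines: xnhe kutvh ugza znt ahy oopf vfc xig dsjes csw
Final line 4: znt

Answer: znt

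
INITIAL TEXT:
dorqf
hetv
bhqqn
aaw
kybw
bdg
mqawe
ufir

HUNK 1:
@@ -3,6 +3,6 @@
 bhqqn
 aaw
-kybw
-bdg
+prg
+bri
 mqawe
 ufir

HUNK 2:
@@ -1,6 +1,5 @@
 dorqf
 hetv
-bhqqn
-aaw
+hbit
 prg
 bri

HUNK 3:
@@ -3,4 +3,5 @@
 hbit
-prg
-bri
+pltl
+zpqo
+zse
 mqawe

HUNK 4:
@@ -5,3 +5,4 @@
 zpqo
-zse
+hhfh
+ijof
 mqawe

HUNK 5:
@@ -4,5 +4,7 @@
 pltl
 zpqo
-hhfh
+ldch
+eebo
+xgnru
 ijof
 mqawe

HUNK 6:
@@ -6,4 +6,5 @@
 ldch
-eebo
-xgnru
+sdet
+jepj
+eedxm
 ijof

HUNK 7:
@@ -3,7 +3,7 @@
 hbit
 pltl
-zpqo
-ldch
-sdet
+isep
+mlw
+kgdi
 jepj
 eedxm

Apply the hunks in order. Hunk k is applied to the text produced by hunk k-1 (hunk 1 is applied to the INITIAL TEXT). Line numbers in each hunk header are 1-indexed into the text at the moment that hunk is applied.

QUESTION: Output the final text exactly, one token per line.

Hunk 1: at line 3 remove [kybw,bdg] add [prg,bri] -> 8 lines: dorqf hetv bhqqn aaw prg bri mqawe ufir
Hunk 2: at line 1 remove [bhqqn,aaw] add [hbit] -> 7 lines: dorqf hetv hbit prg bri mqawe ufir
Hunk 3: at line 3 remove [prg,bri] add [pltl,zpqo,zse] -> 8 lines: dorqf hetv hbit pltl zpqo zse mqawe ufir
Hunk 4: at line 5 remove [zse] add [hhfh,ijof] -> 9 lines: dorqf hetv hbit pltl zpqo hhfh ijof mqawe ufir
Hunk 5: at line 4 remove [hhfh] add [ldch,eebo,xgnru] -> 11 lines: dorqf hetv hbit pltl zpqo ldch eebo xgnru ijof mqawe ufir
Hunk 6: at line 6 remove [eebo,xgnru] add [sdet,jepj,eedxm] -> 12 lines: dorqf hetv hbit pltl zpqo ldch sdet jepj eedxm ijof mqawe ufir
Hunk 7: at line 3 remove [zpqo,ldch,sdet] add [isep,mlw,kgdi] -> 12 lines: dorqf hetv hbit pltl isep mlw kgdi jepj eedxm ijof mqawe ufir

Answer: dorqf
hetv
hbit
pltl
isep
mlw
kgdi
jepj
eedxm
ijof
mqawe
ufir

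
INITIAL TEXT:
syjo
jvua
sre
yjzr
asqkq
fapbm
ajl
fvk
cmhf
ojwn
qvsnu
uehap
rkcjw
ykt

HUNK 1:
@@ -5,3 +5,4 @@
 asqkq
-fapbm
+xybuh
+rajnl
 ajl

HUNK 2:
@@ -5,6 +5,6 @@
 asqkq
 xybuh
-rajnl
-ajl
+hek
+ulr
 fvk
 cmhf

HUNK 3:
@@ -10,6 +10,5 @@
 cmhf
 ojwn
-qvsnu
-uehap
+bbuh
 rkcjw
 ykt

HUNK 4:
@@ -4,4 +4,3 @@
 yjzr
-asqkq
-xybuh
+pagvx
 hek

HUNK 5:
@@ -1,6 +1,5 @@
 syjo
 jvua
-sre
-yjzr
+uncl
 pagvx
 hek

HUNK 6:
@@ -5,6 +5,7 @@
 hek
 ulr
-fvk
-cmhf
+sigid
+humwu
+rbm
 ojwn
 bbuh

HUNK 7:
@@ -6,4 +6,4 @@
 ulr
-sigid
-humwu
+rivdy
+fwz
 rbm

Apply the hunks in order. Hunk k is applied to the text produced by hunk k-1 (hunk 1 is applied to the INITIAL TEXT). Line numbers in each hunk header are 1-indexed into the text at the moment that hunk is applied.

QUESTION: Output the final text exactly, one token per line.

Answer: syjo
jvua
uncl
pagvx
hek
ulr
rivdy
fwz
rbm
ojwn
bbuh
rkcjw
ykt

Derivation:
Hunk 1: at line 5 remove [fapbm] add [xybuh,rajnl] -> 15 lines: syjo jvua sre yjzr asqkq xybuh rajnl ajl fvk cmhf ojwn qvsnu uehap rkcjw ykt
Hunk 2: at line 5 remove [rajnl,ajl] add [hek,ulr] -> 15 lines: syjo jvua sre yjzr asqkq xybuh hek ulr fvk cmhf ojwn qvsnu uehap rkcjw ykt
Hunk 3: at line 10 remove [qvsnu,uehap] add [bbuh] -> 14 lines: syjo jvua sre yjzr asqkq xybuh hek ulr fvk cmhf ojwn bbuh rkcjw ykt
Hunk 4: at line 4 remove [asqkq,xybuh] add [pagvx] -> 13 lines: syjo jvua sre yjzr pagvx hek ulr fvk cmhf ojwn bbuh rkcjw ykt
Hunk 5: at line 1 remove [sre,yjzr] add [uncl] -> 12 lines: syjo jvua uncl pagvx hek ulr fvk cmhf ojwn bbuh rkcjw ykt
Hunk 6: at line 5 remove [fvk,cmhf] add [sigid,humwu,rbm] -> 13 lines: syjo jvua uncl pagvx hek ulr sigid humwu rbm ojwn bbuh rkcjw ykt
Hunk 7: at line 6 remove [sigid,humwu] add [rivdy,fwz] -> 13 lines: syjo jvua uncl pagvx hek ulr rivdy fwz rbm ojwn bbuh rkcjw ykt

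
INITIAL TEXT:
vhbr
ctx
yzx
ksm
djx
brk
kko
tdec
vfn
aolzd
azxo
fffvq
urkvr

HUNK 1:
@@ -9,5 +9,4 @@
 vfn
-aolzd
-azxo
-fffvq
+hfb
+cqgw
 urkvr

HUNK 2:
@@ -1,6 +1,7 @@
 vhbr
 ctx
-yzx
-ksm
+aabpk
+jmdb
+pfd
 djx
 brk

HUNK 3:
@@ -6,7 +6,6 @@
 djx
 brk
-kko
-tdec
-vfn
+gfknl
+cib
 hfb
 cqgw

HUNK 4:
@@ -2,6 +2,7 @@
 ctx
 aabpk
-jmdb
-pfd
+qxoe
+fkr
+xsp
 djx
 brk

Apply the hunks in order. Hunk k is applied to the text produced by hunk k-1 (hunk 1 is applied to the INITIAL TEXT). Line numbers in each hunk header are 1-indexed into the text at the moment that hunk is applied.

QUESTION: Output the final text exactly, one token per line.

Hunk 1: at line 9 remove [aolzd,azxo,fffvq] add [hfb,cqgw] -> 12 lines: vhbr ctx yzx ksm djx brk kko tdec vfn hfb cqgw urkvr
Hunk 2: at line 1 remove [yzx,ksm] add [aabpk,jmdb,pfd] -> 13 lines: vhbr ctx aabpk jmdb pfd djx brk kko tdec vfn hfb cqgw urkvr
Hunk 3: at line 6 remove [kko,tdec,vfn] add [gfknl,cib] -> 12 lines: vhbr ctx aabpk jmdb pfd djx brk gfknl cib hfb cqgw urkvr
Hunk 4: at line 2 remove [jmdb,pfd] add [qxoe,fkr,xsp] -> 13 lines: vhbr ctx aabpk qxoe fkr xsp djx brk gfknl cib hfb cqgw urkvr

Answer: vhbr
ctx
aabpk
qxoe
fkr
xsp
djx
brk
gfknl
cib
hfb
cqgw
urkvr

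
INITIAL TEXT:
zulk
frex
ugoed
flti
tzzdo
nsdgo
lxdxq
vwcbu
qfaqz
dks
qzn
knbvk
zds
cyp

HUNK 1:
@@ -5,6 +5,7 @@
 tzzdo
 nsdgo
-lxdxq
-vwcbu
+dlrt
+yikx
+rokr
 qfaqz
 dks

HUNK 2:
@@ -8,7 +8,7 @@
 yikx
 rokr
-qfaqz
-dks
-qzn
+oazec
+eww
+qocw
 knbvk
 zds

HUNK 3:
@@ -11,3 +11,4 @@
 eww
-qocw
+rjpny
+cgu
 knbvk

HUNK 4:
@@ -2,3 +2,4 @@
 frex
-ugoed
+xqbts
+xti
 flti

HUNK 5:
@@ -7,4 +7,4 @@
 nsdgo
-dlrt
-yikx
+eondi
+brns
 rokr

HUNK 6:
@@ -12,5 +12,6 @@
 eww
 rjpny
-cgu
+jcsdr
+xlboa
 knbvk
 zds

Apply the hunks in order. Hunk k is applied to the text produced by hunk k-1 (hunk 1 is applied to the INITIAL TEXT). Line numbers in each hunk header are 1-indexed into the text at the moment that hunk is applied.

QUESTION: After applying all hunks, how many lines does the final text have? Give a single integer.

Hunk 1: at line 5 remove [lxdxq,vwcbu] add [dlrt,yikx,rokr] -> 15 lines: zulk frex ugoed flti tzzdo nsdgo dlrt yikx rokr qfaqz dks qzn knbvk zds cyp
Hunk 2: at line 8 remove [qfaqz,dks,qzn] add [oazec,eww,qocw] -> 15 lines: zulk frex ugoed flti tzzdo nsdgo dlrt yikx rokr oazec eww qocw knbvk zds cyp
Hunk 3: at line 11 remove [qocw] add [rjpny,cgu] -> 16 lines: zulk frex ugoed flti tzzdo nsdgo dlrt yikx rokr oazec eww rjpny cgu knbvk zds cyp
Hunk 4: at line 2 remove [ugoed] add [xqbts,xti] -> 17 lines: zulk frex xqbts xti flti tzzdo nsdgo dlrt yikx rokr oazec eww rjpny cgu knbvk zds cyp
Hunk 5: at line 7 remove [dlrt,yikx] add [eondi,brns] -> 17 lines: zulk frex xqbts xti flti tzzdo nsdgo eondi brns rokr oazec eww rjpny cgu knbvk zds cyp
Hunk 6: at line 12 remove [cgu] add [jcsdr,xlboa] -> 18 lines: zulk frex xqbts xti flti tzzdo nsdgo eondi brns rokr oazec eww rjpny jcsdr xlboa knbvk zds cyp
Final line count: 18

Answer: 18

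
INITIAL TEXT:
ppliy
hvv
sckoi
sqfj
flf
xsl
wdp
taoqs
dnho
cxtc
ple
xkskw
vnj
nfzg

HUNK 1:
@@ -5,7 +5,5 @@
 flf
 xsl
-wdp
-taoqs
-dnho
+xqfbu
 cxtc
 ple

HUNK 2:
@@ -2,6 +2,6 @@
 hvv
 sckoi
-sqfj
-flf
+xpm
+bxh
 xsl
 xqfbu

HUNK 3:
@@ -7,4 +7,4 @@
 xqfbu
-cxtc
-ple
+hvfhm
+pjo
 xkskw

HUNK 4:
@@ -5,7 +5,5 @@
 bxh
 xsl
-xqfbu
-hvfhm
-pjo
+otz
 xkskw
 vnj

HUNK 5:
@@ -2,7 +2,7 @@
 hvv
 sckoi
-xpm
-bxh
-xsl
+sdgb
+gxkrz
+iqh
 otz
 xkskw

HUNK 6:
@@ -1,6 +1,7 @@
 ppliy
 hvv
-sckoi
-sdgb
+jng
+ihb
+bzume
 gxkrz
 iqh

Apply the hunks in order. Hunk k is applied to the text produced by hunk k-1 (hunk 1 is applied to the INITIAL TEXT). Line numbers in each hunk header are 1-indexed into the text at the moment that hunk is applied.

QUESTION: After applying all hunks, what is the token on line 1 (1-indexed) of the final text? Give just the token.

Answer: ppliy

Derivation:
Hunk 1: at line 5 remove [wdp,taoqs,dnho] add [xqfbu] -> 12 lines: ppliy hvv sckoi sqfj flf xsl xqfbu cxtc ple xkskw vnj nfzg
Hunk 2: at line 2 remove [sqfj,flf] add [xpm,bxh] -> 12 lines: ppliy hvv sckoi xpm bxh xsl xqfbu cxtc ple xkskw vnj nfzg
Hunk 3: at line 7 remove [cxtc,ple] add [hvfhm,pjo] -> 12 lines: ppliy hvv sckoi xpm bxh xsl xqfbu hvfhm pjo xkskw vnj nfzg
Hunk 4: at line 5 remove [xqfbu,hvfhm,pjo] add [otz] -> 10 lines: ppliy hvv sckoi xpm bxh xsl otz xkskw vnj nfzg
Hunk 5: at line 2 remove [xpm,bxh,xsl] add [sdgb,gxkrz,iqh] -> 10 lines: ppliy hvv sckoi sdgb gxkrz iqh otz xkskw vnj nfzg
Hunk 6: at line 1 remove [sckoi,sdgb] add [jng,ihb,bzume] -> 11 lines: ppliy hvv jng ihb bzume gxkrz iqh otz xkskw vnj nfzg
Final line 1: ppliy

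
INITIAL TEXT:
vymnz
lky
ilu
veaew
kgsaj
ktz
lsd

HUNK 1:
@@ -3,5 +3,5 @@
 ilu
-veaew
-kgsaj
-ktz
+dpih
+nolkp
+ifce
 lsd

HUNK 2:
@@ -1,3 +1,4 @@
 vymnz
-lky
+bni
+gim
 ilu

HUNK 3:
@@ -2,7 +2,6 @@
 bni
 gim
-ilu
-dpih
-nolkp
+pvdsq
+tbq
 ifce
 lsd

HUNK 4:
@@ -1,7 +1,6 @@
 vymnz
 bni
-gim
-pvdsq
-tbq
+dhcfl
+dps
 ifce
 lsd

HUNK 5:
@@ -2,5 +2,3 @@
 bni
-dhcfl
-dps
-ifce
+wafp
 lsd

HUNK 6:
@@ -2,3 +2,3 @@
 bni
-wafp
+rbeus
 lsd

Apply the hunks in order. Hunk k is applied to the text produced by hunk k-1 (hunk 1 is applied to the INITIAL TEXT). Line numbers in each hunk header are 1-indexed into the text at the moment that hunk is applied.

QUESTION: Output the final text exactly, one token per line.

Answer: vymnz
bni
rbeus
lsd

Derivation:
Hunk 1: at line 3 remove [veaew,kgsaj,ktz] add [dpih,nolkp,ifce] -> 7 lines: vymnz lky ilu dpih nolkp ifce lsd
Hunk 2: at line 1 remove [lky] add [bni,gim] -> 8 lines: vymnz bni gim ilu dpih nolkp ifce lsd
Hunk 3: at line 2 remove [ilu,dpih,nolkp] add [pvdsq,tbq] -> 7 lines: vymnz bni gim pvdsq tbq ifce lsd
Hunk 4: at line 1 remove [gim,pvdsq,tbq] add [dhcfl,dps] -> 6 lines: vymnz bni dhcfl dps ifce lsd
Hunk 5: at line 2 remove [dhcfl,dps,ifce] add [wafp] -> 4 lines: vymnz bni wafp lsd
Hunk 6: at line 2 remove [wafp] add [rbeus] -> 4 lines: vymnz bni rbeus lsd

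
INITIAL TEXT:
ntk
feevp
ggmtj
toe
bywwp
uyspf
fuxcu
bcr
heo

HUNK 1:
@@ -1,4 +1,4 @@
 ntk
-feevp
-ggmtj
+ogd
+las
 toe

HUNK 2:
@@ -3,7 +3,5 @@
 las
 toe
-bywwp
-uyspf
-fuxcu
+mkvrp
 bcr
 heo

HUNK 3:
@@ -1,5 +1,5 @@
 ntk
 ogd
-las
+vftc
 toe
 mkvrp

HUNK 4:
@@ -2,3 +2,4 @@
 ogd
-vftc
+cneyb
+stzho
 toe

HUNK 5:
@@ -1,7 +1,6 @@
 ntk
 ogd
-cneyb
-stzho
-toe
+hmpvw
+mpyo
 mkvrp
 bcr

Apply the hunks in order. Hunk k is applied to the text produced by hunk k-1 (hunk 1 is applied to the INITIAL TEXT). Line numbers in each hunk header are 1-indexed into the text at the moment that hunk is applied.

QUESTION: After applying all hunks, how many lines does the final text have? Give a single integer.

Answer: 7

Derivation:
Hunk 1: at line 1 remove [feevp,ggmtj] add [ogd,las] -> 9 lines: ntk ogd las toe bywwp uyspf fuxcu bcr heo
Hunk 2: at line 3 remove [bywwp,uyspf,fuxcu] add [mkvrp] -> 7 lines: ntk ogd las toe mkvrp bcr heo
Hunk 3: at line 1 remove [las] add [vftc] -> 7 lines: ntk ogd vftc toe mkvrp bcr heo
Hunk 4: at line 2 remove [vftc] add [cneyb,stzho] -> 8 lines: ntk ogd cneyb stzho toe mkvrp bcr heo
Hunk 5: at line 1 remove [cneyb,stzho,toe] add [hmpvw,mpyo] -> 7 lines: ntk ogd hmpvw mpyo mkvrp bcr heo
Final line count: 7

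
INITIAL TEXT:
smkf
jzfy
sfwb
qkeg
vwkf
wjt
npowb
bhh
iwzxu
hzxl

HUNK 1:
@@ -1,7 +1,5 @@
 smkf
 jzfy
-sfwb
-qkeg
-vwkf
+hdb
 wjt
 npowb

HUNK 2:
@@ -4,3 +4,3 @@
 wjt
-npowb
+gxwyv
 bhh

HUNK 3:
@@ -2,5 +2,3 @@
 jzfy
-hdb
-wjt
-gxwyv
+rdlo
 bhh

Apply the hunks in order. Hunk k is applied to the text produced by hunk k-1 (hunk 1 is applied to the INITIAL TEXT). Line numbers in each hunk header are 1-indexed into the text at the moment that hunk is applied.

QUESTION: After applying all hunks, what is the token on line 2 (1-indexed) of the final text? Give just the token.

Answer: jzfy

Derivation:
Hunk 1: at line 1 remove [sfwb,qkeg,vwkf] add [hdb] -> 8 lines: smkf jzfy hdb wjt npowb bhh iwzxu hzxl
Hunk 2: at line 4 remove [npowb] add [gxwyv] -> 8 lines: smkf jzfy hdb wjt gxwyv bhh iwzxu hzxl
Hunk 3: at line 2 remove [hdb,wjt,gxwyv] add [rdlo] -> 6 lines: smkf jzfy rdlo bhh iwzxu hzxl
Final line 2: jzfy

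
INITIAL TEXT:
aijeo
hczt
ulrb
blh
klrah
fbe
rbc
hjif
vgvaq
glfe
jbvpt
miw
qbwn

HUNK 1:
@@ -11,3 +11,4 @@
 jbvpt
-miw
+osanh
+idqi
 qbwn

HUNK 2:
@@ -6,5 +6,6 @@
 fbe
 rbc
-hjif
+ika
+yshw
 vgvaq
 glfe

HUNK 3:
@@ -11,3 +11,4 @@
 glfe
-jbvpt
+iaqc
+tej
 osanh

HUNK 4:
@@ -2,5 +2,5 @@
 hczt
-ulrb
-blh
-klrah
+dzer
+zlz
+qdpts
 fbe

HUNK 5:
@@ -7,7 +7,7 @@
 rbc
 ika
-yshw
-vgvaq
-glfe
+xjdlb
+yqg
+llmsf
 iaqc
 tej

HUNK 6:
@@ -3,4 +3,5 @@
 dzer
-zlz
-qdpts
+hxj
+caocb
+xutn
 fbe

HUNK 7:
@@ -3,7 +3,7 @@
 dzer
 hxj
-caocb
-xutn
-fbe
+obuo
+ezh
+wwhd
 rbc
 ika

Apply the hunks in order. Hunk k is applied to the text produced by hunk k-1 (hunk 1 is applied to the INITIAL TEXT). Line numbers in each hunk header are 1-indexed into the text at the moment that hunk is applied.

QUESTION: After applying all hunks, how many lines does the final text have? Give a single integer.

Hunk 1: at line 11 remove [miw] add [osanh,idqi] -> 14 lines: aijeo hczt ulrb blh klrah fbe rbc hjif vgvaq glfe jbvpt osanh idqi qbwn
Hunk 2: at line 6 remove [hjif] add [ika,yshw] -> 15 lines: aijeo hczt ulrb blh klrah fbe rbc ika yshw vgvaq glfe jbvpt osanh idqi qbwn
Hunk 3: at line 11 remove [jbvpt] add [iaqc,tej] -> 16 lines: aijeo hczt ulrb blh klrah fbe rbc ika yshw vgvaq glfe iaqc tej osanh idqi qbwn
Hunk 4: at line 2 remove [ulrb,blh,klrah] add [dzer,zlz,qdpts] -> 16 lines: aijeo hczt dzer zlz qdpts fbe rbc ika yshw vgvaq glfe iaqc tej osanh idqi qbwn
Hunk 5: at line 7 remove [yshw,vgvaq,glfe] add [xjdlb,yqg,llmsf] -> 16 lines: aijeo hczt dzer zlz qdpts fbe rbc ika xjdlb yqg llmsf iaqc tej osanh idqi qbwn
Hunk 6: at line 3 remove [zlz,qdpts] add [hxj,caocb,xutn] -> 17 lines: aijeo hczt dzer hxj caocb xutn fbe rbc ika xjdlb yqg llmsf iaqc tej osanh idqi qbwn
Hunk 7: at line 3 remove [caocb,xutn,fbe] add [obuo,ezh,wwhd] -> 17 lines: aijeo hczt dzer hxj obuo ezh wwhd rbc ika xjdlb yqg llmsf iaqc tej osanh idqi qbwn
Final line count: 17

Answer: 17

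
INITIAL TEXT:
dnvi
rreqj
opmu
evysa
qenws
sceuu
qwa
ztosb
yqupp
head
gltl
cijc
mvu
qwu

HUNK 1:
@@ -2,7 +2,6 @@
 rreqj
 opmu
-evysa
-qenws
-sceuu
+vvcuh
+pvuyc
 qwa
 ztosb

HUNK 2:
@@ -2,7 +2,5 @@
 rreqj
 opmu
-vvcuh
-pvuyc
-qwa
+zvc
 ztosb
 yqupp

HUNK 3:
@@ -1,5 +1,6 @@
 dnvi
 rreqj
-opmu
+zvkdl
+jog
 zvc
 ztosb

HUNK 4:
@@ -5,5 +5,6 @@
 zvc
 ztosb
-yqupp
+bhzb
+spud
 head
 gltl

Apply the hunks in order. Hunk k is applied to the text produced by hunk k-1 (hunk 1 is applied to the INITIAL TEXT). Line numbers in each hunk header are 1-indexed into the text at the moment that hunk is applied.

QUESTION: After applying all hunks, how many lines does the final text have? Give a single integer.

Hunk 1: at line 2 remove [evysa,qenws,sceuu] add [vvcuh,pvuyc] -> 13 lines: dnvi rreqj opmu vvcuh pvuyc qwa ztosb yqupp head gltl cijc mvu qwu
Hunk 2: at line 2 remove [vvcuh,pvuyc,qwa] add [zvc] -> 11 lines: dnvi rreqj opmu zvc ztosb yqupp head gltl cijc mvu qwu
Hunk 3: at line 1 remove [opmu] add [zvkdl,jog] -> 12 lines: dnvi rreqj zvkdl jog zvc ztosb yqupp head gltl cijc mvu qwu
Hunk 4: at line 5 remove [yqupp] add [bhzb,spud] -> 13 lines: dnvi rreqj zvkdl jog zvc ztosb bhzb spud head gltl cijc mvu qwu
Final line count: 13

Answer: 13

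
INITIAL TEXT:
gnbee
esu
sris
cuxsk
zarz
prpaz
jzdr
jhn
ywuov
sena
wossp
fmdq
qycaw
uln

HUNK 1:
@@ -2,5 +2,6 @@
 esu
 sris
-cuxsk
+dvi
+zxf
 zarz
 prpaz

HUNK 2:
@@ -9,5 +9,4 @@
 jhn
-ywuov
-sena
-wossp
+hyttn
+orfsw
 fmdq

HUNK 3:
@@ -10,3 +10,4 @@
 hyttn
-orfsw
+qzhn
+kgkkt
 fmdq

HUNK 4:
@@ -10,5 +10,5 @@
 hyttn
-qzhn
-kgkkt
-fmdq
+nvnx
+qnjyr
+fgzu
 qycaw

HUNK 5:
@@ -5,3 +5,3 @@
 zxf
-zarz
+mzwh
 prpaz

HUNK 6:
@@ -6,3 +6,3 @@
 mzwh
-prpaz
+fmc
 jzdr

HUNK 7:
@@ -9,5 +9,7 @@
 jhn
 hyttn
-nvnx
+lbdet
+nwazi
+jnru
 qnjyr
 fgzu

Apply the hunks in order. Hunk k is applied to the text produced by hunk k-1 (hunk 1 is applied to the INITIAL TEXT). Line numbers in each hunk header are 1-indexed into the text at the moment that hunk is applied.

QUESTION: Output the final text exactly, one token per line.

Answer: gnbee
esu
sris
dvi
zxf
mzwh
fmc
jzdr
jhn
hyttn
lbdet
nwazi
jnru
qnjyr
fgzu
qycaw
uln

Derivation:
Hunk 1: at line 2 remove [cuxsk] add [dvi,zxf] -> 15 lines: gnbee esu sris dvi zxf zarz prpaz jzdr jhn ywuov sena wossp fmdq qycaw uln
Hunk 2: at line 9 remove [ywuov,sena,wossp] add [hyttn,orfsw] -> 14 lines: gnbee esu sris dvi zxf zarz prpaz jzdr jhn hyttn orfsw fmdq qycaw uln
Hunk 3: at line 10 remove [orfsw] add [qzhn,kgkkt] -> 15 lines: gnbee esu sris dvi zxf zarz prpaz jzdr jhn hyttn qzhn kgkkt fmdq qycaw uln
Hunk 4: at line 10 remove [qzhn,kgkkt,fmdq] add [nvnx,qnjyr,fgzu] -> 15 lines: gnbee esu sris dvi zxf zarz prpaz jzdr jhn hyttn nvnx qnjyr fgzu qycaw uln
Hunk 5: at line 5 remove [zarz] add [mzwh] -> 15 lines: gnbee esu sris dvi zxf mzwh prpaz jzdr jhn hyttn nvnx qnjyr fgzu qycaw uln
Hunk 6: at line 6 remove [prpaz] add [fmc] -> 15 lines: gnbee esu sris dvi zxf mzwh fmc jzdr jhn hyttn nvnx qnjyr fgzu qycaw uln
Hunk 7: at line 9 remove [nvnx] add [lbdet,nwazi,jnru] -> 17 lines: gnbee esu sris dvi zxf mzwh fmc jzdr jhn hyttn lbdet nwazi jnru qnjyr fgzu qycaw uln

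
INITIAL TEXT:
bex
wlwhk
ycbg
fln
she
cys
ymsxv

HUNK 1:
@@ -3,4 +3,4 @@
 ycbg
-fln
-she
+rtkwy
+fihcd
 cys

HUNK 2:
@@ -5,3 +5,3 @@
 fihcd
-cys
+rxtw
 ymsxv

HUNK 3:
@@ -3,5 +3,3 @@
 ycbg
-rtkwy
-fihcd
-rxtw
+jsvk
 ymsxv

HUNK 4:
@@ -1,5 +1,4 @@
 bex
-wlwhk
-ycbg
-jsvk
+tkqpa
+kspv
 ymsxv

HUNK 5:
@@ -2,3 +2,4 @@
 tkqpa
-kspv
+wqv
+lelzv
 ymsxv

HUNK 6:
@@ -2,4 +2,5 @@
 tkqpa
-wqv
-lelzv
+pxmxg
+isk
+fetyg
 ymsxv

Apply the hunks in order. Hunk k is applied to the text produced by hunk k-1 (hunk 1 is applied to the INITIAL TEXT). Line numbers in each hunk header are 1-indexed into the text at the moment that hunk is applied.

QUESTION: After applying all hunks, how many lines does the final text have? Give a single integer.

Answer: 6

Derivation:
Hunk 1: at line 3 remove [fln,she] add [rtkwy,fihcd] -> 7 lines: bex wlwhk ycbg rtkwy fihcd cys ymsxv
Hunk 2: at line 5 remove [cys] add [rxtw] -> 7 lines: bex wlwhk ycbg rtkwy fihcd rxtw ymsxv
Hunk 3: at line 3 remove [rtkwy,fihcd,rxtw] add [jsvk] -> 5 lines: bex wlwhk ycbg jsvk ymsxv
Hunk 4: at line 1 remove [wlwhk,ycbg,jsvk] add [tkqpa,kspv] -> 4 lines: bex tkqpa kspv ymsxv
Hunk 5: at line 2 remove [kspv] add [wqv,lelzv] -> 5 lines: bex tkqpa wqv lelzv ymsxv
Hunk 6: at line 2 remove [wqv,lelzv] add [pxmxg,isk,fetyg] -> 6 lines: bex tkqpa pxmxg isk fetyg ymsxv
Final line count: 6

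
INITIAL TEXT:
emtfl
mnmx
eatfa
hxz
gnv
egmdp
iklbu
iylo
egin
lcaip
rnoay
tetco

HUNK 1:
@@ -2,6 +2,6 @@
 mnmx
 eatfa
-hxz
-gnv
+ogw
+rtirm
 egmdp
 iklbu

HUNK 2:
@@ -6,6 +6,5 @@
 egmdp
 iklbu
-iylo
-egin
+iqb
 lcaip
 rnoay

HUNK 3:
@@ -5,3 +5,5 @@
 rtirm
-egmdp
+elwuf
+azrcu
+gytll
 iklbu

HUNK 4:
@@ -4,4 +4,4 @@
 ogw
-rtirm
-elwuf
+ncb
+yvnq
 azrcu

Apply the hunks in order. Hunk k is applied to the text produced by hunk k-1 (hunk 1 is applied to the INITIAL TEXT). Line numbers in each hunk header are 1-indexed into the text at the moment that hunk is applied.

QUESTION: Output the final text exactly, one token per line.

Hunk 1: at line 2 remove [hxz,gnv] add [ogw,rtirm] -> 12 lines: emtfl mnmx eatfa ogw rtirm egmdp iklbu iylo egin lcaip rnoay tetco
Hunk 2: at line 6 remove [iylo,egin] add [iqb] -> 11 lines: emtfl mnmx eatfa ogw rtirm egmdp iklbu iqb lcaip rnoay tetco
Hunk 3: at line 5 remove [egmdp] add [elwuf,azrcu,gytll] -> 13 lines: emtfl mnmx eatfa ogw rtirm elwuf azrcu gytll iklbu iqb lcaip rnoay tetco
Hunk 4: at line 4 remove [rtirm,elwuf] add [ncb,yvnq] -> 13 lines: emtfl mnmx eatfa ogw ncb yvnq azrcu gytll iklbu iqb lcaip rnoay tetco

Answer: emtfl
mnmx
eatfa
ogw
ncb
yvnq
azrcu
gytll
iklbu
iqb
lcaip
rnoay
tetco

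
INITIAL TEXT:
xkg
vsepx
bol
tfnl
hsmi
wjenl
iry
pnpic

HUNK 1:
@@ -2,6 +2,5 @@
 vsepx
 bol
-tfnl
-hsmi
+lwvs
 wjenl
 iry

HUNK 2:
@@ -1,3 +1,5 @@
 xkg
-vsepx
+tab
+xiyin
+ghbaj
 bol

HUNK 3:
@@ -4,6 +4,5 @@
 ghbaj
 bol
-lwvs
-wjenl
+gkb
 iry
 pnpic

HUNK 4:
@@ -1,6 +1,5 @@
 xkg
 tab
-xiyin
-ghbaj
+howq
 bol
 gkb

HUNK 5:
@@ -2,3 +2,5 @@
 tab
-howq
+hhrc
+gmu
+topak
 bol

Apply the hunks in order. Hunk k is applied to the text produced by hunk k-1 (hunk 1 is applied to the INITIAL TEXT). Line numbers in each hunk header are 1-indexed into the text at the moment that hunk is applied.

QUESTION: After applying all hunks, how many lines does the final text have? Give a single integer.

Answer: 9

Derivation:
Hunk 1: at line 2 remove [tfnl,hsmi] add [lwvs] -> 7 lines: xkg vsepx bol lwvs wjenl iry pnpic
Hunk 2: at line 1 remove [vsepx] add [tab,xiyin,ghbaj] -> 9 lines: xkg tab xiyin ghbaj bol lwvs wjenl iry pnpic
Hunk 3: at line 4 remove [lwvs,wjenl] add [gkb] -> 8 lines: xkg tab xiyin ghbaj bol gkb iry pnpic
Hunk 4: at line 1 remove [xiyin,ghbaj] add [howq] -> 7 lines: xkg tab howq bol gkb iry pnpic
Hunk 5: at line 2 remove [howq] add [hhrc,gmu,topak] -> 9 lines: xkg tab hhrc gmu topak bol gkb iry pnpic
Final line count: 9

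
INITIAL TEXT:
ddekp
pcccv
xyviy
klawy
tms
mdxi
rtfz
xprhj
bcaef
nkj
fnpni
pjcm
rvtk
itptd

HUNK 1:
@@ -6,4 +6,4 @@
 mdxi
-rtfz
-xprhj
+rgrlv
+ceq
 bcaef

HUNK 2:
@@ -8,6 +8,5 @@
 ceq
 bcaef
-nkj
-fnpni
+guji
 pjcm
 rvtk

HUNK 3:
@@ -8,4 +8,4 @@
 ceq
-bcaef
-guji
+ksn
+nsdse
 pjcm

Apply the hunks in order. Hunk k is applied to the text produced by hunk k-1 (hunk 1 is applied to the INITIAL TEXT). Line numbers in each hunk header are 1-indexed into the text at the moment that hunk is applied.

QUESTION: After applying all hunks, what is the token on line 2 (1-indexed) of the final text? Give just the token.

Answer: pcccv

Derivation:
Hunk 1: at line 6 remove [rtfz,xprhj] add [rgrlv,ceq] -> 14 lines: ddekp pcccv xyviy klawy tms mdxi rgrlv ceq bcaef nkj fnpni pjcm rvtk itptd
Hunk 2: at line 8 remove [nkj,fnpni] add [guji] -> 13 lines: ddekp pcccv xyviy klawy tms mdxi rgrlv ceq bcaef guji pjcm rvtk itptd
Hunk 3: at line 8 remove [bcaef,guji] add [ksn,nsdse] -> 13 lines: ddekp pcccv xyviy klawy tms mdxi rgrlv ceq ksn nsdse pjcm rvtk itptd
Final line 2: pcccv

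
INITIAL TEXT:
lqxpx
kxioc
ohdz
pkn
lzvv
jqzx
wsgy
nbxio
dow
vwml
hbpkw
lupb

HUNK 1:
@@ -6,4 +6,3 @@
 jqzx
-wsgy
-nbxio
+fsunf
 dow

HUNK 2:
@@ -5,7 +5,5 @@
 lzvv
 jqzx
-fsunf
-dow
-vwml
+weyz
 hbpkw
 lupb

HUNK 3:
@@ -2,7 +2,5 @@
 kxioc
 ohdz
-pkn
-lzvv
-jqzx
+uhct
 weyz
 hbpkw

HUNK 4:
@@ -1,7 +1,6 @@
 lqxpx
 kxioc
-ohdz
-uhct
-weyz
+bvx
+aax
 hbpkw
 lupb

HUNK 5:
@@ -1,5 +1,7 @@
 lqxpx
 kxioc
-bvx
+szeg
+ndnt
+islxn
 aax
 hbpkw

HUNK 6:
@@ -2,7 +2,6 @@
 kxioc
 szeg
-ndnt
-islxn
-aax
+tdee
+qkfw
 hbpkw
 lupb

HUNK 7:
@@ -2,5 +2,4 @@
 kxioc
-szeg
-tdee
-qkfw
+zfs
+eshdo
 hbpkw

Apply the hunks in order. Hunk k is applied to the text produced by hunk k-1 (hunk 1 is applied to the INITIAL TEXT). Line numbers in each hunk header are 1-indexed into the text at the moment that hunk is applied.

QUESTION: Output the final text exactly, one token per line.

Answer: lqxpx
kxioc
zfs
eshdo
hbpkw
lupb

Derivation:
Hunk 1: at line 6 remove [wsgy,nbxio] add [fsunf] -> 11 lines: lqxpx kxioc ohdz pkn lzvv jqzx fsunf dow vwml hbpkw lupb
Hunk 2: at line 5 remove [fsunf,dow,vwml] add [weyz] -> 9 lines: lqxpx kxioc ohdz pkn lzvv jqzx weyz hbpkw lupb
Hunk 3: at line 2 remove [pkn,lzvv,jqzx] add [uhct] -> 7 lines: lqxpx kxioc ohdz uhct weyz hbpkw lupb
Hunk 4: at line 1 remove [ohdz,uhct,weyz] add [bvx,aax] -> 6 lines: lqxpx kxioc bvx aax hbpkw lupb
Hunk 5: at line 1 remove [bvx] add [szeg,ndnt,islxn] -> 8 lines: lqxpx kxioc szeg ndnt islxn aax hbpkw lupb
Hunk 6: at line 2 remove [ndnt,islxn,aax] add [tdee,qkfw] -> 7 lines: lqxpx kxioc szeg tdee qkfw hbpkw lupb
Hunk 7: at line 2 remove [szeg,tdee,qkfw] add [zfs,eshdo] -> 6 lines: lqxpx kxioc zfs eshdo hbpkw lupb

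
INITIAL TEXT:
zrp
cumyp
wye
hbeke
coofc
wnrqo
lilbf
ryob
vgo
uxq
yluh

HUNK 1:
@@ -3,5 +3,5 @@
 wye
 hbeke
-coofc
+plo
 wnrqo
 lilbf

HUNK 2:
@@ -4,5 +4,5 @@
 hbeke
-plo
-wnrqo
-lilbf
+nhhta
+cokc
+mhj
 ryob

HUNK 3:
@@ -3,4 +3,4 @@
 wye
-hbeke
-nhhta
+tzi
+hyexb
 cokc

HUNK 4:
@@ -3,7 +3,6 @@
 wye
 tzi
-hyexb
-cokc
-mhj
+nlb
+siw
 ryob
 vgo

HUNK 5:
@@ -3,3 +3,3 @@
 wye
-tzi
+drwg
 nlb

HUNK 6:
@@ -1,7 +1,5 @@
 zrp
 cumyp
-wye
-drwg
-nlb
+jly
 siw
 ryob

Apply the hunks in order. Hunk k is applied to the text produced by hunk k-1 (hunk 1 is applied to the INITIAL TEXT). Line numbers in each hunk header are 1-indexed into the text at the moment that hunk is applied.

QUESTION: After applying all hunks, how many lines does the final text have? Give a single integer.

Answer: 8

Derivation:
Hunk 1: at line 3 remove [coofc] add [plo] -> 11 lines: zrp cumyp wye hbeke plo wnrqo lilbf ryob vgo uxq yluh
Hunk 2: at line 4 remove [plo,wnrqo,lilbf] add [nhhta,cokc,mhj] -> 11 lines: zrp cumyp wye hbeke nhhta cokc mhj ryob vgo uxq yluh
Hunk 3: at line 3 remove [hbeke,nhhta] add [tzi,hyexb] -> 11 lines: zrp cumyp wye tzi hyexb cokc mhj ryob vgo uxq yluh
Hunk 4: at line 3 remove [hyexb,cokc,mhj] add [nlb,siw] -> 10 lines: zrp cumyp wye tzi nlb siw ryob vgo uxq yluh
Hunk 5: at line 3 remove [tzi] add [drwg] -> 10 lines: zrp cumyp wye drwg nlb siw ryob vgo uxq yluh
Hunk 6: at line 1 remove [wye,drwg,nlb] add [jly] -> 8 lines: zrp cumyp jly siw ryob vgo uxq yluh
Final line count: 8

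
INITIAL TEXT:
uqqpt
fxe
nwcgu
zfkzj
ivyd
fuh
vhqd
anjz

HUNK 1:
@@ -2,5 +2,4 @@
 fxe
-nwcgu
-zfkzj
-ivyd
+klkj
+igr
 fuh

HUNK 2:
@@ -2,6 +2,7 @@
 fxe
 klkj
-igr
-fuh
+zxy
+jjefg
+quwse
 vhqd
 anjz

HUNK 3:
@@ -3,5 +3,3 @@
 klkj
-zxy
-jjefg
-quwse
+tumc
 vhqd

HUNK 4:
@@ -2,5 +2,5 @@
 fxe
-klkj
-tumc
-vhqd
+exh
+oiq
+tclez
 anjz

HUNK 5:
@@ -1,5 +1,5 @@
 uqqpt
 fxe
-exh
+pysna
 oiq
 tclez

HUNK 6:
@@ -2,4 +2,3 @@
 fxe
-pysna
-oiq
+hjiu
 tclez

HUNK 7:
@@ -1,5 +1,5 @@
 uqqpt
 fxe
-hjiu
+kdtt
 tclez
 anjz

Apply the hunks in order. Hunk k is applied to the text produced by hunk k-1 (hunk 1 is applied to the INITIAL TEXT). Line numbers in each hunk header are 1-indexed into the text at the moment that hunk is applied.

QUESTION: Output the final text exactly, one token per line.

Answer: uqqpt
fxe
kdtt
tclez
anjz

Derivation:
Hunk 1: at line 2 remove [nwcgu,zfkzj,ivyd] add [klkj,igr] -> 7 lines: uqqpt fxe klkj igr fuh vhqd anjz
Hunk 2: at line 2 remove [igr,fuh] add [zxy,jjefg,quwse] -> 8 lines: uqqpt fxe klkj zxy jjefg quwse vhqd anjz
Hunk 3: at line 3 remove [zxy,jjefg,quwse] add [tumc] -> 6 lines: uqqpt fxe klkj tumc vhqd anjz
Hunk 4: at line 2 remove [klkj,tumc,vhqd] add [exh,oiq,tclez] -> 6 lines: uqqpt fxe exh oiq tclez anjz
Hunk 5: at line 1 remove [exh] add [pysna] -> 6 lines: uqqpt fxe pysna oiq tclez anjz
Hunk 6: at line 2 remove [pysna,oiq] add [hjiu] -> 5 lines: uqqpt fxe hjiu tclez anjz
Hunk 7: at line 1 remove [hjiu] add [kdtt] -> 5 lines: uqqpt fxe kdtt tclez anjz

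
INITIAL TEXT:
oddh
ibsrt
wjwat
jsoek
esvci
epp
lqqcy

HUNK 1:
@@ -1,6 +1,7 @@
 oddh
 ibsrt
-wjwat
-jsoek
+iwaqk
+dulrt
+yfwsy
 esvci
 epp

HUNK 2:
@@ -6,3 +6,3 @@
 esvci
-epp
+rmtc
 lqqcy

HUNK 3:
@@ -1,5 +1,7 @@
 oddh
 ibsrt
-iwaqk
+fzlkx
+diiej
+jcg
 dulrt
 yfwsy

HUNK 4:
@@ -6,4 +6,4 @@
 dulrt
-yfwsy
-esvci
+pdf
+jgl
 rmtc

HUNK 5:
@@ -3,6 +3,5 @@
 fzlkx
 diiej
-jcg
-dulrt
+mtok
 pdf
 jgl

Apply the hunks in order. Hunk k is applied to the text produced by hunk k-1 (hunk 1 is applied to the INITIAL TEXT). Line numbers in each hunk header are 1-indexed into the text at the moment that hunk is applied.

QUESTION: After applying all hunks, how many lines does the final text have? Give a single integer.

Answer: 9

Derivation:
Hunk 1: at line 1 remove [wjwat,jsoek] add [iwaqk,dulrt,yfwsy] -> 8 lines: oddh ibsrt iwaqk dulrt yfwsy esvci epp lqqcy
Hunk 2: at line 6 remove [epp] add [rmtc] -> 8 lines: oddh ibsrt iwaqk dulrt yfwsy esvci rmtc lqqcy
Hunk 3: at line 1 remove [iwaqk] add [fzlkx,diiej,jcg] -> 10 lines: oddh ibsrt fzlkx diiej jcg dulrt yfwsy esvci rmtc lqqcy
Hunk 4: at line 6 remove [yfwsy,esvci] add [pdf,jgl] -> 10 lines: oddh ibsrt fzlkx diiej jcg dulrt pdf jgl rmtc lqqcy
Hunk 5: at line 3 remove [jcg,dulrt] add [mtok] -> 9 lines: oddh ibsrt fzlkx diiej mtok pdf jgl rmtc lqqcy
Final line count: 9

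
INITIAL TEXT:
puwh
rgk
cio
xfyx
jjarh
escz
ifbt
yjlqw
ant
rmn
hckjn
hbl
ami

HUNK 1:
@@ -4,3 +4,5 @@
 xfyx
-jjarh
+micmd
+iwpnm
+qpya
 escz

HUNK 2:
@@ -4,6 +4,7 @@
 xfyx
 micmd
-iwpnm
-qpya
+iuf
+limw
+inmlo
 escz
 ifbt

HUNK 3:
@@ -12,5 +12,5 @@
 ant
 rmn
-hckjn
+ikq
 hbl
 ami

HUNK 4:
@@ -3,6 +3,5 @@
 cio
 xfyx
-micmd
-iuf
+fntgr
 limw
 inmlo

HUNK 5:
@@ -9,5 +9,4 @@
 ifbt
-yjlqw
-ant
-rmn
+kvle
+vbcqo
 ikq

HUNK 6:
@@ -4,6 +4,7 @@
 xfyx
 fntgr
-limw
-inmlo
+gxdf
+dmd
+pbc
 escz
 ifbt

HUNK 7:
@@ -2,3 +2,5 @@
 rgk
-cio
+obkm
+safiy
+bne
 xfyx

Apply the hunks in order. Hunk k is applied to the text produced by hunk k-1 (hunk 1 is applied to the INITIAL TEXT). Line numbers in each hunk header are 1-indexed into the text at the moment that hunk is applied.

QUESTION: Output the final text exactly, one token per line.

Hunk 1: at line 4 remove [jjarh] add [micmd,iwpnm,qpya] -> 15 lines: puwh rgk cio xfyx micmd iwpnm qpya escz ifbt yjlqw ant rmn hckjn hbl ami
Hunk 2: at line 4 remove [iwpnm,qpya] add [iuf,limw,inmlo] -> 16 lines: puwh rgk cio xfyx micmd iuf limw inmlo escz ifbt yjlqw ant rmn hckjn hbl ami
Hunk 3: at line 12 remove [hckjn] add [ikq] -> 16 lines: puwh rgk cio xfyx micmd iuf limw inmlo escz ifbt yjlqw ant rmn ikq hbl ami
Hunk 4: at line 3 remove [micmd,iuf] add [fntgr] -> 15 lines: puwh rgk cio xfyx fntgr limw inmlo escz ifbt yjlqw ant rmn ikq hbl ami
Hunk 5: at line 9 remove [yjlqw,ant,rmn] add [kvle,vbcqo] -> 14 lines: puwh rgk cio xfyx fntgr limw inmlo escz ifbt kvle vbcqo ikq hbl ami
Hunk 6: at line 4 remove [limw,inmlo] add [gxdf,dmd,pbc] -> 15 lines: puwh rgk cio xfyx fntgr gxdf dmd pbc escz ifbt kvle vbcqo ikq hbl ami
Hunk 7: at line 2 remove [cio] add [obkm,safiy,bne] -> 17 lines: puwh rgk obkm safiy bne xfyx fntgr gxdf dmd pbc escz ifbt kvle vbcqo ikq hbl ami

Answer: puwh
rgk
obkm
safiy
bne
xfyx
fntgr
gxdf
dmd
pbc
escz
ifbt
kvle
vbcqo
ikq
hbl
ami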